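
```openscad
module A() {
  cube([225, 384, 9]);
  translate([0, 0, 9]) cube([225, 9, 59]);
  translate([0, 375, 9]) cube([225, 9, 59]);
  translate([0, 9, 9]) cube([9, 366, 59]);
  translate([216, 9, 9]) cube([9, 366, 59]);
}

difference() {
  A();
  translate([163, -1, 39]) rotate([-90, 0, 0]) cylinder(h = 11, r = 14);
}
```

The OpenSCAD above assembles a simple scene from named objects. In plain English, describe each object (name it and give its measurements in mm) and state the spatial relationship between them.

A is an open-topped rectangular box: outside dimensions 225×384×68 mm, with a uniform wall and base thickness of 9 mm. The base is a full 225×384 slab on the floor; four walls sit on top of the base. The front and back walls (the −y and +y sides) span the full width; the two side walls fit between them.

The open box has a circular hole of radius 14 mm through its front wall, centred at (x = 163, z = 39).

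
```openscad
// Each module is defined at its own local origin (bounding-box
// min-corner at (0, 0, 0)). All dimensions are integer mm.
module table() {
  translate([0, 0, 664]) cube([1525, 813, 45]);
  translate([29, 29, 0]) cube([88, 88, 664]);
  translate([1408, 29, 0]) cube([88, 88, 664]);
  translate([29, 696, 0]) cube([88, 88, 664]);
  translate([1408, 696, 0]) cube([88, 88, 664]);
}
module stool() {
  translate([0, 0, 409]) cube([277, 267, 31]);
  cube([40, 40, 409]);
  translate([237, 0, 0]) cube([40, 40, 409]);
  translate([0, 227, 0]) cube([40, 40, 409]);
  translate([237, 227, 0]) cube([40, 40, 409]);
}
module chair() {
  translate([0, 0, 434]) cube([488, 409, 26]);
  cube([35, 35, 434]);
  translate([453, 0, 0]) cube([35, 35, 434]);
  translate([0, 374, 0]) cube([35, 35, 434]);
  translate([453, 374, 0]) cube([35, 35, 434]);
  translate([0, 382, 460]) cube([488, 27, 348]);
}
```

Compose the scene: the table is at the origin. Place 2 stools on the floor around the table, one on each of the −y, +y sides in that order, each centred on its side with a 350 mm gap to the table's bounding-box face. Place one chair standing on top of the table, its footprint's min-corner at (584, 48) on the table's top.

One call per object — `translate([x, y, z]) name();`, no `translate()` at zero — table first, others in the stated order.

table();
translate([624, -617, 0]) stool();
translate([624, 1163, 0]) stool();
translate([584, 48, 709]) chair();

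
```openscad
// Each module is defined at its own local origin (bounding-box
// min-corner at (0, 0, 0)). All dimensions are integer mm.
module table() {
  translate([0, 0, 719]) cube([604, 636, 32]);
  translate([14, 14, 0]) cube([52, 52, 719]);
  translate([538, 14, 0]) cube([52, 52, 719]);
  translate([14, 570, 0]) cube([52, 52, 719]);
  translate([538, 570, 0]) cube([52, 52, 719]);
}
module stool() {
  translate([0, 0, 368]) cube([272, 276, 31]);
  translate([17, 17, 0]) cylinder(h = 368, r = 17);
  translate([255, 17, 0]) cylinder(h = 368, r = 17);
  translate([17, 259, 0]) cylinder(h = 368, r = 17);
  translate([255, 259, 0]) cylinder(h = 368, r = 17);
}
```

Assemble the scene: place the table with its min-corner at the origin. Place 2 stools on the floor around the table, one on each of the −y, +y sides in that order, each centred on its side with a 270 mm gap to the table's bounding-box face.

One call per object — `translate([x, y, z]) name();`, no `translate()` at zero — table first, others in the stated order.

table();
translate([166, -546, 0]) stool();
translate([166, 906, 0]) stool();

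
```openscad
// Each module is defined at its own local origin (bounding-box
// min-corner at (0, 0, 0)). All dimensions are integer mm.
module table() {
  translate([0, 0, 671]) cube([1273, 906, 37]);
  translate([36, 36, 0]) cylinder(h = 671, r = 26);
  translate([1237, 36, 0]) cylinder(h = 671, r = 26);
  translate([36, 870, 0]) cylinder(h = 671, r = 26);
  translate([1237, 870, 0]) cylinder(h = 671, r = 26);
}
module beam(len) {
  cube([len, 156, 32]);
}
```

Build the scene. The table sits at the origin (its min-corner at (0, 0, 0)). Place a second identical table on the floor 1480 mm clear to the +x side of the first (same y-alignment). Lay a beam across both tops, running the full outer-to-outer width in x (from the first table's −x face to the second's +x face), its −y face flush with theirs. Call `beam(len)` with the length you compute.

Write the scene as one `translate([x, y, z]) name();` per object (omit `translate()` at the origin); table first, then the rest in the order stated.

table();
translate([2753, 0, 0]) table();
translate([0, 0, 708]) beam(4026);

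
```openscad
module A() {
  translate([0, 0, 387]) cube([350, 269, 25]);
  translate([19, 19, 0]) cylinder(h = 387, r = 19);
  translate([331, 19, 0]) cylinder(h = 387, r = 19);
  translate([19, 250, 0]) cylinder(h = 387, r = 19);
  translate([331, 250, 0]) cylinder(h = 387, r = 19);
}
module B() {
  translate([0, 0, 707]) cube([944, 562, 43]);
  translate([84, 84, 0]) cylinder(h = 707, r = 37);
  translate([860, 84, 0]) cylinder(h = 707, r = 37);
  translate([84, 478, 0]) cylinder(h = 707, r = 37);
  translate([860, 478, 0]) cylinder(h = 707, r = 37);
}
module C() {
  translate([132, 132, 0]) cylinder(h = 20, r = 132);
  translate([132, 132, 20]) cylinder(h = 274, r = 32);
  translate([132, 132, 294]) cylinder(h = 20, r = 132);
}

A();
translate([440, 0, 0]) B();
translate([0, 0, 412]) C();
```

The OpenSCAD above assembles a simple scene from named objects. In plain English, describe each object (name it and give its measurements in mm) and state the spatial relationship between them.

A is a four-legged stool. The seat is a 350×269×25 mm slab whose top surface is at z = 412 mm; four round legs, each 38 mm in diameter, run from the floor (z = 0) to the underside of the seat, each leg's axis is inset half a diameter from the nearest pair of seat edges (so the leg's bounding box is flush with the corner).

B is a rectangular dining table. The top is 944×562×43 mm with its upper surface at z = 750 mm. It stands on four round legs of 74 mm diameter, each leg's bounding box inset 47 mm from the nearest pair of top edges, running from the floor to the underside of the top.

C is a spool: two coaxial disc flanges of radius 132 mm and thickness 20 mm, joined by a core cylinder of radius 32 mm and height 274 mm. The lower flange rests on z = 0 and the three cylinders share a vertical axis.

The table is on the floor beside the stool on its +x side. The spool is on top of the stool.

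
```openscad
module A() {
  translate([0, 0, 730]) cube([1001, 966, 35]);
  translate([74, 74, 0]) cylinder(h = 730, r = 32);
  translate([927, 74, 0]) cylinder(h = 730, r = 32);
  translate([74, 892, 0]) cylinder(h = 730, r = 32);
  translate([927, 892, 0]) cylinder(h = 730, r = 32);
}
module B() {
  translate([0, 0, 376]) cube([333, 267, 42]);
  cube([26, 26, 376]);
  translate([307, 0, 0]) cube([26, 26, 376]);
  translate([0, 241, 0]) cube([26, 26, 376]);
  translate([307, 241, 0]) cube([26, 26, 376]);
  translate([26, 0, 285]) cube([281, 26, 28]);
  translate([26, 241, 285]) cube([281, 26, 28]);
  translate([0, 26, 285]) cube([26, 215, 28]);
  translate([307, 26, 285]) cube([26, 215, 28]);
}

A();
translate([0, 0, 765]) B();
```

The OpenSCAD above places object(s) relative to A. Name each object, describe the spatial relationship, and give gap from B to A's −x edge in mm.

The stool's min-x is at 0; the table's min-x is 0; gap = 0 mm.

A is a table. B is a stool. The stool is on top of the table. The gap from the stool to the table's −x edge is 0 mm.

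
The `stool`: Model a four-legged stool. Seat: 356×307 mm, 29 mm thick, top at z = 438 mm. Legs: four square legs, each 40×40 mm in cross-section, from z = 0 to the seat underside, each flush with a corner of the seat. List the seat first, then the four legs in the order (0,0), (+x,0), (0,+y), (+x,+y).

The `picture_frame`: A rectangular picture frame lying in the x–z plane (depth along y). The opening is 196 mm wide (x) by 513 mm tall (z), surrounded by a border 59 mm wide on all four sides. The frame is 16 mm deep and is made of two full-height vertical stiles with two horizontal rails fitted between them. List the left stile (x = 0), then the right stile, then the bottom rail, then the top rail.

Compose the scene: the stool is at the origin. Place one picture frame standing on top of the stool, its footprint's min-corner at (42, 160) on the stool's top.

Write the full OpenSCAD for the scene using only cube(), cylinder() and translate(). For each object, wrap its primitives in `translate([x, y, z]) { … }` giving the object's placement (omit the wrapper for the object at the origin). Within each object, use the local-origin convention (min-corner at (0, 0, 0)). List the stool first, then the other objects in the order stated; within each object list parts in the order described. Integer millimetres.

translate([0, 0, 409]) cube([356, 307, 29]);
cube([40, 40, 409]);
translate([316, 0, 0]) cube([40, 40, 409]);
translate([0, 267, 0]) cube([40, 40, 409]);
translate([316, 267, 0]) cube([40, 40, 409]);
translate([42, 160, 438]) {
  cube([59, 16, 631]);
  translate([255, 0, 0]) cube([59, 16, 631]);
  translate([59, 0, 0]) cube([196, 16, 59]);
  translate([59, 0, 572]) cube([196, 16, 59]);
}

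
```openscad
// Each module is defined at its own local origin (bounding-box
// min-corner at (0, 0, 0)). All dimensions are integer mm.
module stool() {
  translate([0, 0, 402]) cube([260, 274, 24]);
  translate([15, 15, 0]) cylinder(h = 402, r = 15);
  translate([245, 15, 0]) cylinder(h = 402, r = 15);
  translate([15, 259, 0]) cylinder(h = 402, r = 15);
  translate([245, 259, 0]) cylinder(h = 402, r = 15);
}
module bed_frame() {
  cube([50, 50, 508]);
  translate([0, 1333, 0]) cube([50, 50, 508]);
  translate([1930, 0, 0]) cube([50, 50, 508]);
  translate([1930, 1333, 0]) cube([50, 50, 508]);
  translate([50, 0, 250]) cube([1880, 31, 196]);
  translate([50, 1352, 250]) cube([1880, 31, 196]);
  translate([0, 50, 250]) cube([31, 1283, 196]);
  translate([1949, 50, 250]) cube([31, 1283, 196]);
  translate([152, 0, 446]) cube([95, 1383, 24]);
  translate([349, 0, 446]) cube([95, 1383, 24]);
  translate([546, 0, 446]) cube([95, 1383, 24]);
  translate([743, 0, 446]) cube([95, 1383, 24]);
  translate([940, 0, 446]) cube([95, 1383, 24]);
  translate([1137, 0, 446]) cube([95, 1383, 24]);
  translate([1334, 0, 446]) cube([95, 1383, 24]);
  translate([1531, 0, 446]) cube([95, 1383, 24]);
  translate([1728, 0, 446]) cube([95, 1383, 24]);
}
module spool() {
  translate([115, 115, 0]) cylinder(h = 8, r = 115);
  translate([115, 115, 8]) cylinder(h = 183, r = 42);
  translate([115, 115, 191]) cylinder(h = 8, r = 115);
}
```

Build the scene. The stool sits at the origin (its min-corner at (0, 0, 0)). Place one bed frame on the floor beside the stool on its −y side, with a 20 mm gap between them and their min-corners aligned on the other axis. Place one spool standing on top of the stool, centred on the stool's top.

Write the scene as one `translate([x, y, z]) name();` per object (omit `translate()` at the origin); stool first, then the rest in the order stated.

stool();
translate([0, -1403, 0]) bed_frame();
translate([15, 22, 426]) spool();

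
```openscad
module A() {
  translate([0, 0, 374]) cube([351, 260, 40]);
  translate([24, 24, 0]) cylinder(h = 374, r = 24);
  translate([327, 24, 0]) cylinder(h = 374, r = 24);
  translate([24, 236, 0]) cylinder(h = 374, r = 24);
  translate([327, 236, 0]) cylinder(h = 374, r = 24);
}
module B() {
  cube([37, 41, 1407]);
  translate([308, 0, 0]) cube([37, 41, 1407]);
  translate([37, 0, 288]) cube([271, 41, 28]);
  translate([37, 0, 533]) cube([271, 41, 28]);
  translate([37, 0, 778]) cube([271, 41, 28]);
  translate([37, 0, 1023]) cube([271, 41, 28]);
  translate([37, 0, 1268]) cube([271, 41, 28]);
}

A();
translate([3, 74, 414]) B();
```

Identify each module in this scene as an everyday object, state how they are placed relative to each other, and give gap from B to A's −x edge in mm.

A is a stool. B is a ladder. The ladder is on top of the stool. The gap from the ladder to the stool's −x edge is 3 mm.

The ladder's min-x is at 3; the stool's min-x is 0; gap = 3 mm.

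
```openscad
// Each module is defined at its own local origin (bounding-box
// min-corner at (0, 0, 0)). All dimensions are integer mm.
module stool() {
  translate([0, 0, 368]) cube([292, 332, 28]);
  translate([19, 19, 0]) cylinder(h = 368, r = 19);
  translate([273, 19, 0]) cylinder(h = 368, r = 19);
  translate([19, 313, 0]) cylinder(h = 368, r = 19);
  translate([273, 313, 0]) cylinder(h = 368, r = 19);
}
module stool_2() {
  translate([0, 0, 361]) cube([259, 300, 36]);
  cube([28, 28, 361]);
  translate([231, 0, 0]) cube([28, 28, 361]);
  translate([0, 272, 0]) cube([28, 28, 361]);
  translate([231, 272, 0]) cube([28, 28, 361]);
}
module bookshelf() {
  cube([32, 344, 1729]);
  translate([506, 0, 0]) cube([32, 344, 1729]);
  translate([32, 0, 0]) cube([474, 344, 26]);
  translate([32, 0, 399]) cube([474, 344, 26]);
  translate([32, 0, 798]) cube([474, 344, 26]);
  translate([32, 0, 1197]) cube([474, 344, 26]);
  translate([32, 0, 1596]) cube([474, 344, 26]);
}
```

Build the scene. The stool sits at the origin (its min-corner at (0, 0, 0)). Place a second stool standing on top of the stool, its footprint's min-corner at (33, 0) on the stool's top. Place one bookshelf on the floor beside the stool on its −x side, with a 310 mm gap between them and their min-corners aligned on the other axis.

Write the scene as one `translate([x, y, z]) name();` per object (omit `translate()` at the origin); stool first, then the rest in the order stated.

stool();
translate([33, 0, 396]) stool_2();
translate([-848, 0, 0]) bookshelf();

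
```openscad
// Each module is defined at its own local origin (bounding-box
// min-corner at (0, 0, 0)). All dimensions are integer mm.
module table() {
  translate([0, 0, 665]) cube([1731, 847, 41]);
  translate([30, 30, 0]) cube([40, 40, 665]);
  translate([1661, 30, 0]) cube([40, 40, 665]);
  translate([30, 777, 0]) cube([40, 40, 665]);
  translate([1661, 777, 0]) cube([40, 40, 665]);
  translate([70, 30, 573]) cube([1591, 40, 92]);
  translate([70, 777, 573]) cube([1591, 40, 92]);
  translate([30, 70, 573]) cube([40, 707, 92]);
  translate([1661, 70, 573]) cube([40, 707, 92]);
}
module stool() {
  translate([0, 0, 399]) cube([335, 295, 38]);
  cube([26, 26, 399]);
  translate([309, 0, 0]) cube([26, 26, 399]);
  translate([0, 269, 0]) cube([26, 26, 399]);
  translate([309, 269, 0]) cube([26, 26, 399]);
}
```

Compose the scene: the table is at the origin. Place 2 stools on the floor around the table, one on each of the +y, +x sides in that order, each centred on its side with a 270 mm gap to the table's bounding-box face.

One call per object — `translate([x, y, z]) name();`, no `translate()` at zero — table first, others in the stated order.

table();
translate([698, 1117, 0]) stool();
translate([2001, 276, 0]) stool();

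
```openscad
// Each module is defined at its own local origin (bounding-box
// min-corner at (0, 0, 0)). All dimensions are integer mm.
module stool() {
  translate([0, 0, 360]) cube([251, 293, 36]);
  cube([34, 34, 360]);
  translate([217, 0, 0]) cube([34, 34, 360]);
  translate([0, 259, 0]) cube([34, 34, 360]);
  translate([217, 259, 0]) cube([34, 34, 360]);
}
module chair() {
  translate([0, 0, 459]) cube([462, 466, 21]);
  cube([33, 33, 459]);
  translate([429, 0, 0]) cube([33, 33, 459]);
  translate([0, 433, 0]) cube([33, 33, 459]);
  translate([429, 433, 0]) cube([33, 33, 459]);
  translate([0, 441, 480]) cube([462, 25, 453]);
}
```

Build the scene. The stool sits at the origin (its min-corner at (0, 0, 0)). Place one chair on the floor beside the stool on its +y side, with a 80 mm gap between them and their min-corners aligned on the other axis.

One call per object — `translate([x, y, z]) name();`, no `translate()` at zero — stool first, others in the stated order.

stool();
translate([0, 373, 0]) chair();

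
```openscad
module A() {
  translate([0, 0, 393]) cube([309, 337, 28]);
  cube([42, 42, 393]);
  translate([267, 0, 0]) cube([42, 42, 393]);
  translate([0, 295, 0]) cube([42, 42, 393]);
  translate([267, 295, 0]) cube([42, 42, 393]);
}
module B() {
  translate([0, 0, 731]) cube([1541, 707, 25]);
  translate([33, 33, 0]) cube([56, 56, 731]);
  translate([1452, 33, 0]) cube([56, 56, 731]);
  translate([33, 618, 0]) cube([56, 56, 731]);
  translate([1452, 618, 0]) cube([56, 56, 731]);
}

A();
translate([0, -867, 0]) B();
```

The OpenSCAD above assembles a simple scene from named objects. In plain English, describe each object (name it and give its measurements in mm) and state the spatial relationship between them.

A is a four-legged stool. The seat is 309×337 mm, 28 mm thick, top at z = 421 mm. It stands on four square legs, each 42×42 mm in cross-section, from z = 0 to the seat underside, each flush with a corner of the seat.

B is a rectangular dining table. The top is 1541×707×25 mm with its upper surface at z = 756 mm. It stands on four 56×56 mm square legs, each inset 33 mm from the nearest pair of top edges, running from the floor to the underside of the top.

The table is on the floor beside the stool on its −y side.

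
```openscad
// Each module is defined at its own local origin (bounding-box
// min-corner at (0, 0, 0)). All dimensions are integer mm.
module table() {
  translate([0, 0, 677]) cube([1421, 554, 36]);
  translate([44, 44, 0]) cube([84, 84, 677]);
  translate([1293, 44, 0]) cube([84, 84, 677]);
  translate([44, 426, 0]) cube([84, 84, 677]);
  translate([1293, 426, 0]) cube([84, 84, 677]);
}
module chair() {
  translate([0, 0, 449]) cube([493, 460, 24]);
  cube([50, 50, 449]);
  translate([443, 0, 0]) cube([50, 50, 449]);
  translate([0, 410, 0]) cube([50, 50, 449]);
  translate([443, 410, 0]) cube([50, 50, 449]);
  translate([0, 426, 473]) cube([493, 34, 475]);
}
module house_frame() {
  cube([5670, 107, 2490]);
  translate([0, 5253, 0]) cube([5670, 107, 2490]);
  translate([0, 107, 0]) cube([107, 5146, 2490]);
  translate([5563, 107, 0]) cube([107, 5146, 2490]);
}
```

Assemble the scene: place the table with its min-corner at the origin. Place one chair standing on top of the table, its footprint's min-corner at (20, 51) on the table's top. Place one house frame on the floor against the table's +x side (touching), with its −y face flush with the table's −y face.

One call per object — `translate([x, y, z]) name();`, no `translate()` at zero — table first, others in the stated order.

table();
translate([20, 51, 713]) chair();
translate([1421, 0, 0]) house_frame();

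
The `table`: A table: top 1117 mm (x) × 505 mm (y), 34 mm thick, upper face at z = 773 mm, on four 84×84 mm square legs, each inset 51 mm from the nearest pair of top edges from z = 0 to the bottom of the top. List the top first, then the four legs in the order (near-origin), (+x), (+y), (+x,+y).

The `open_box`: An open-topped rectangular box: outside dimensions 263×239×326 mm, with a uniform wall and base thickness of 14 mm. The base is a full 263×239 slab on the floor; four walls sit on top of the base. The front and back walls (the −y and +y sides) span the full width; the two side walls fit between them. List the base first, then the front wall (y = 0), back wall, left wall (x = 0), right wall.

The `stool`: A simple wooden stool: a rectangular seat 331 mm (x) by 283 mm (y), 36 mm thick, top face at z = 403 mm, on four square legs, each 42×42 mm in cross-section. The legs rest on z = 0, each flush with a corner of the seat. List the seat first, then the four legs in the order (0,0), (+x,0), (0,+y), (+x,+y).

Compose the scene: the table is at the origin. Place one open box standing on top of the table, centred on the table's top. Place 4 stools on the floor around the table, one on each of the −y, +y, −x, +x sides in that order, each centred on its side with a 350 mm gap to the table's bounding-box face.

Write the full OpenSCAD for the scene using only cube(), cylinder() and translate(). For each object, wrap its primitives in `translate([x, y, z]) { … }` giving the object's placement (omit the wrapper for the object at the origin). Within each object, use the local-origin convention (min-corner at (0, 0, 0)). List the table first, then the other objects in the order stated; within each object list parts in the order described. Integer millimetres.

translate([0, 0, 739]) cube([1117, 505, 34]);
translate([51, 51, 0]) cube([84, 84, 739]);
translate([982, 51, 0]) cube([84, 84, 739]);
translate([51, 370, 0]) cube([84, 84, 739]);
translate([982, 370, 0]) cube([84, 84, 739]);
translate([427, 133, 773]) {
  cube([263, 239, 14]);
  translate([0, 0, 14]) cube([263, 14, 312]);
  translate([0, 225, 14]) cube([263, 14, 312]);
  translate([0, 14, 14]) cube([14, 211, 312]);
  translate([249, 14, 14]) cube([14, 211, 312]);
}
translate([393, -633, 0]) {
  translate([0, 0, 367]) cube([331, 283, 36]);
  cube([42, 42, 367]);
  translate([289, 0, 0]) cube([42, 42, 367]);
  translate([0, 241, 0]) cube([42, 42, 367]);
  translate([289, 241, 0]) cube([42, 42, 367]);
}
translate([393, 855, 0]) {
  translate([0, 0, 367]) cube([331, 283, 36]);
  cube([42, 42, 367]);
  translate([289, 0, 0]) cube([42, 42, 367]);
  translate([0, 241, 0]) cube([42, 42, 367]);
  translate([289, 241, 0]) cube([42, 42, 367]);
}
translate([-681, 111, 0]) {
  translate([0, 0, 367]) cube([331, 283, 36]);
  cube([42, 42, 367]);
  translate([289, 0, 0]) cube([42, 42, 367]);
  translate([0, 241, 0]) cube([42, 42, 367]);
  translate([289, 241, 0]) cube([42, 42, 367]);
}
translate([1467, 111, 0]) {
  translate([0, 0, 367]) cube([331, 283, 36]);
  cube([42, 42, 367]);
  translate([289, 0, 0]) cube([42, 42, 367]);
  translate([0, 241, 0]) cube([42, 42, 367]);
  translate([289, 241, 0]) cube([42, 42, 367]);
}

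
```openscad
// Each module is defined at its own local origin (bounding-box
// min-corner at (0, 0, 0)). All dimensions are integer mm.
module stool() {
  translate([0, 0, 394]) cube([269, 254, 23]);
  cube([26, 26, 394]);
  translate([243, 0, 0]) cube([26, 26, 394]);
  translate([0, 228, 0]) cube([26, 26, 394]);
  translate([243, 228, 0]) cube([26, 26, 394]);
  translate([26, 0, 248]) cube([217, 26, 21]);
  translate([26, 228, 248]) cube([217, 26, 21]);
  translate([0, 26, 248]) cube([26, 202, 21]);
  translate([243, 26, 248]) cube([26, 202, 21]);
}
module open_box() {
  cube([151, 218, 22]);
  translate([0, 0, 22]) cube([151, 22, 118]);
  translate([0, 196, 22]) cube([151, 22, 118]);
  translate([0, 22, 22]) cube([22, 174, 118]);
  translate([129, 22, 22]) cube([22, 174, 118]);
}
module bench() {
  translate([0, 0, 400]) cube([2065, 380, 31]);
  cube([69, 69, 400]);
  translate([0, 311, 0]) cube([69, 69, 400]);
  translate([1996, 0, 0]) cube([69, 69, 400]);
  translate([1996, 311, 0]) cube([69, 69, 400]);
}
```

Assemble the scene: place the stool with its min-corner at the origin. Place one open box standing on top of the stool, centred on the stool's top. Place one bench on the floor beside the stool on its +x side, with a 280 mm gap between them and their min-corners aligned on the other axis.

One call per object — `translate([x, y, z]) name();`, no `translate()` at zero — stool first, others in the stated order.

stool();
translate([59, 18, 417]) open_box();
translate([549, 0, 0]) bench();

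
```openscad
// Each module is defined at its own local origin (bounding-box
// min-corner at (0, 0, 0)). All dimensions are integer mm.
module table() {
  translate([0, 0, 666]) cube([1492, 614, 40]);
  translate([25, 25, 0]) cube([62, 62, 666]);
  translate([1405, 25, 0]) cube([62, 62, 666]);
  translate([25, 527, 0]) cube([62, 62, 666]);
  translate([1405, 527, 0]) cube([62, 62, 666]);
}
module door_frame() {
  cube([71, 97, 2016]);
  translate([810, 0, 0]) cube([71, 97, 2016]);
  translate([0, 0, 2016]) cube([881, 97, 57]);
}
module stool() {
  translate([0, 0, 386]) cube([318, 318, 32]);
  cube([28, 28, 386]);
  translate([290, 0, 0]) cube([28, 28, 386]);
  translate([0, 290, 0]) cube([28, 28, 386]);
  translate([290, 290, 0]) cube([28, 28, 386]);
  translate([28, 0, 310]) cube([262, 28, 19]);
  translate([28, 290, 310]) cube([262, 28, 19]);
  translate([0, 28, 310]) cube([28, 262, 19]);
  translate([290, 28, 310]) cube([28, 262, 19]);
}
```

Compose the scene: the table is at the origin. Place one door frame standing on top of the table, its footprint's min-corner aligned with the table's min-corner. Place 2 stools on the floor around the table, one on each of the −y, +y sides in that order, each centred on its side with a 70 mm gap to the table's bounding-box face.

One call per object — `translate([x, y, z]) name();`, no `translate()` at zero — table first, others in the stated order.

table();
translate([0, 0, 706]) door_frame();
translate([587, -388, 0]) stool();
translate([587, 684, 0]) stool();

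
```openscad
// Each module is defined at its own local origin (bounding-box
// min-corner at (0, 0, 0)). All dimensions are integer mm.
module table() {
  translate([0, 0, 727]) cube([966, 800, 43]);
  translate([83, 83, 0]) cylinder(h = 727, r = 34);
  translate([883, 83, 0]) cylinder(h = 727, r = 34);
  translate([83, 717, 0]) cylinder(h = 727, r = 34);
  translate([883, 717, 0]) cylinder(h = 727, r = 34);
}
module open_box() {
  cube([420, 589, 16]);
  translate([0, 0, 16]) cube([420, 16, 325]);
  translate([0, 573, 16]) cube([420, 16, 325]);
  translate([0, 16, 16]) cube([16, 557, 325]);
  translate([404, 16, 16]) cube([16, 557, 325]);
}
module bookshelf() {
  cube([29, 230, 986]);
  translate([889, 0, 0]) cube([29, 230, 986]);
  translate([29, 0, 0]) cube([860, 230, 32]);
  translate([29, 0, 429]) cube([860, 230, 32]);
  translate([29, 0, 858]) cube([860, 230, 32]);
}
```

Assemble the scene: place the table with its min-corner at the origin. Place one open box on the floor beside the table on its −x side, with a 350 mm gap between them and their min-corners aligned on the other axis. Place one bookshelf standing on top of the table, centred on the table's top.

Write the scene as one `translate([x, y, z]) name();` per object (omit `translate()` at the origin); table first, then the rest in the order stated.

table();
translate([-770, 0, 0]) open_box();
translate([24, 285, 770]) bookshelf();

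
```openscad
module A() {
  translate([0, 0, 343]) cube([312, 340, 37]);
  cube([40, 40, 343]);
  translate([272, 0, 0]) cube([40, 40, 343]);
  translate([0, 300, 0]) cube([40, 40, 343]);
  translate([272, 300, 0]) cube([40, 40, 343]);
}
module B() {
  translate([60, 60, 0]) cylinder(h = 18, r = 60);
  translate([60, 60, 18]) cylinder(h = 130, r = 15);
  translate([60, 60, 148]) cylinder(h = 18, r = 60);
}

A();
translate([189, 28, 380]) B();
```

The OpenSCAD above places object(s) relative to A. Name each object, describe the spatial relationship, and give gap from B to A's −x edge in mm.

A is a stool. B is a spool. The spool is on top of the stool. The gap from the spool to the stool's −x edge is 189 mm.

The spool's min-x is at 189; the stool's min-x is 0; gap = 189 mm.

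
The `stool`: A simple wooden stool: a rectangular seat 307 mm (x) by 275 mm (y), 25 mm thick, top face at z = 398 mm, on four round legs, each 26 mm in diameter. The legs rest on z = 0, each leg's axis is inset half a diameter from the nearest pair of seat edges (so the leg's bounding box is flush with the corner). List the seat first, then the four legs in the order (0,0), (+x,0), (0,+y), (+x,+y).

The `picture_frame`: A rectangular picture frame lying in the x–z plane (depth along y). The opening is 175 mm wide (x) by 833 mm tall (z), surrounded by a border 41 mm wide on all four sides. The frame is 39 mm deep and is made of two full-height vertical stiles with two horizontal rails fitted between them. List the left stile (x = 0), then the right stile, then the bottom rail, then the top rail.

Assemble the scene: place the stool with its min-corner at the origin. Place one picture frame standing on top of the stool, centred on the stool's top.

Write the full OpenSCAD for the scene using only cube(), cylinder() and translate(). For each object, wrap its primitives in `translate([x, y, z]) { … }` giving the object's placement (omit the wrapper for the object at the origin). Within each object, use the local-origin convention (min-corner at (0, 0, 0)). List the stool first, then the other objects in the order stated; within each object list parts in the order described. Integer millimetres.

translate([0, 0, 373]) cube([307, 275, 25]);
translate([13, 13, 0]) cylinder(h = 373, r = 13);
translate([294, 13, 0]) cylinder(h = 373, r = 13);
translate([13, 262, 0]) cylinder(h = 373, r = 13);
translate([294, 262, 0]) cylinder(h = 373, r = 13);
translate([25, 118, 398]) {
  cube([41, 39, 915]);
  translate([216, 0, 0]) cube([41, 39, 915]);
  translate([41, 0, 0]) cube([175, 39, 41]);
  translate([41, 0, 874]) cube([175, 39, 41]);
}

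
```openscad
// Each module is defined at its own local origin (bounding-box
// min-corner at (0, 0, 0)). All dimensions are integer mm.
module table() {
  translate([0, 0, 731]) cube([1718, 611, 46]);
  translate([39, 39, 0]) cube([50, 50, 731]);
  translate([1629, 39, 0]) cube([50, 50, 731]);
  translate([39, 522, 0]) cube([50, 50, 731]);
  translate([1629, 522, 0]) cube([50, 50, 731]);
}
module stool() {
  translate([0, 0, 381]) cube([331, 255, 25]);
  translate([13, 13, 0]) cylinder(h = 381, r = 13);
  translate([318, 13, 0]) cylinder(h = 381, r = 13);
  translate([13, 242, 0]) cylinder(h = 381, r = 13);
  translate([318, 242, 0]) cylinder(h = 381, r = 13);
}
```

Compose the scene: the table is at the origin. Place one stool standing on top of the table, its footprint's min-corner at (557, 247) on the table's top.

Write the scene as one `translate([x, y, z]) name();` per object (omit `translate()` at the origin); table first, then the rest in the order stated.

table();
translate([557, 247, 777]) stool();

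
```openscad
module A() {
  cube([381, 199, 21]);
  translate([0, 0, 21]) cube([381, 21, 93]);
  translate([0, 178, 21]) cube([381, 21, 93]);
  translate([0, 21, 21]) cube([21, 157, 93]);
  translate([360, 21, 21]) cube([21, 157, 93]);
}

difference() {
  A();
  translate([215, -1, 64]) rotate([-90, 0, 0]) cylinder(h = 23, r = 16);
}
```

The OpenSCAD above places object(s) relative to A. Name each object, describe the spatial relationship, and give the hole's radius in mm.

The subtracted cylinder has r = 16 mm.

A is an open box. The open box has a circular hole through its front wall. The hole's radius is 16 mm.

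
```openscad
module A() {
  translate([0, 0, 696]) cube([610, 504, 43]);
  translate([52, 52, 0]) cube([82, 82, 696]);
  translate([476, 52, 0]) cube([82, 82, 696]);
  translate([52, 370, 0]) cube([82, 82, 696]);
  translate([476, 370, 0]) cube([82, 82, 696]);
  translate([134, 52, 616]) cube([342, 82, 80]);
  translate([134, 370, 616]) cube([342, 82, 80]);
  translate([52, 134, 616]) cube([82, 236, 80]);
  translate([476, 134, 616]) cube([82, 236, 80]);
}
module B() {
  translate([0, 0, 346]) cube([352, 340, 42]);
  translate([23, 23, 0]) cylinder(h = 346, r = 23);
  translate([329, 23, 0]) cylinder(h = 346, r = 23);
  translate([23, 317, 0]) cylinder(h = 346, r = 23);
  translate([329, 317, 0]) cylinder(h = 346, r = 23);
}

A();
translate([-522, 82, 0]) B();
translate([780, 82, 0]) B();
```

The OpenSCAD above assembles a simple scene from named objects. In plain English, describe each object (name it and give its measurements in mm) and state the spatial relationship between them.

A is a rectangular dining table. The top is 610×504×43 mm with its upper surface at z = 739 mm. It stands on four 82×82 mm square legs, each inset 52 mm from the nearest pair of top edges, running from the floor to the underside of the top. Four apron rails, 82 mm thick and 80 mm tall, run between adjacent legs with their top edges flush with the underside of the top and their outer faces flush with the legs' outer faces.

B is a four-legged stool. The seat is a 352×340×42 mm slab whose top surface is at z = 388 mm; four round legs, each 46 mm in diameter, run from the floor (z = 0) to the underside of the seat, each leg's axis is inset half a diameter from the nearest pair of seat edges (so the leg's bounding box is flush with the corner).

Two stools sit around the table at the −x, +x sides.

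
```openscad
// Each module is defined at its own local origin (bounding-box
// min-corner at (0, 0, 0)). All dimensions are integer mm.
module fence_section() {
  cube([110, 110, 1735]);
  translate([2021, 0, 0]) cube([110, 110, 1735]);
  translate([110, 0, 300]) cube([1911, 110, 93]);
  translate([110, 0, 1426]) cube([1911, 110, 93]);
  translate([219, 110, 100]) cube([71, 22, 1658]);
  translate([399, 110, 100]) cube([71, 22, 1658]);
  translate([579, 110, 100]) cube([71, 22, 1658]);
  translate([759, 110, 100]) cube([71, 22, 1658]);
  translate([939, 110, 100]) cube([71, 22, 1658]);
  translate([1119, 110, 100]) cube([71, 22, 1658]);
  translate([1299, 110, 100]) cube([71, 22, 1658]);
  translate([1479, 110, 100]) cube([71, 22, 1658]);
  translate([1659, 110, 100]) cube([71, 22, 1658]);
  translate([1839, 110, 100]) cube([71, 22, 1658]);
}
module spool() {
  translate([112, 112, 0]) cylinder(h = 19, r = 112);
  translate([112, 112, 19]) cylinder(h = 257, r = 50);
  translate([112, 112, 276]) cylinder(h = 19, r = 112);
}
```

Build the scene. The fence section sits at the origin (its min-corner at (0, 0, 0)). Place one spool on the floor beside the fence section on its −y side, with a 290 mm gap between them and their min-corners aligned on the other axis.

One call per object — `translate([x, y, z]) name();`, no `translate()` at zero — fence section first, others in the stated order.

fence_section();
translate([0, -514, 0]) spool();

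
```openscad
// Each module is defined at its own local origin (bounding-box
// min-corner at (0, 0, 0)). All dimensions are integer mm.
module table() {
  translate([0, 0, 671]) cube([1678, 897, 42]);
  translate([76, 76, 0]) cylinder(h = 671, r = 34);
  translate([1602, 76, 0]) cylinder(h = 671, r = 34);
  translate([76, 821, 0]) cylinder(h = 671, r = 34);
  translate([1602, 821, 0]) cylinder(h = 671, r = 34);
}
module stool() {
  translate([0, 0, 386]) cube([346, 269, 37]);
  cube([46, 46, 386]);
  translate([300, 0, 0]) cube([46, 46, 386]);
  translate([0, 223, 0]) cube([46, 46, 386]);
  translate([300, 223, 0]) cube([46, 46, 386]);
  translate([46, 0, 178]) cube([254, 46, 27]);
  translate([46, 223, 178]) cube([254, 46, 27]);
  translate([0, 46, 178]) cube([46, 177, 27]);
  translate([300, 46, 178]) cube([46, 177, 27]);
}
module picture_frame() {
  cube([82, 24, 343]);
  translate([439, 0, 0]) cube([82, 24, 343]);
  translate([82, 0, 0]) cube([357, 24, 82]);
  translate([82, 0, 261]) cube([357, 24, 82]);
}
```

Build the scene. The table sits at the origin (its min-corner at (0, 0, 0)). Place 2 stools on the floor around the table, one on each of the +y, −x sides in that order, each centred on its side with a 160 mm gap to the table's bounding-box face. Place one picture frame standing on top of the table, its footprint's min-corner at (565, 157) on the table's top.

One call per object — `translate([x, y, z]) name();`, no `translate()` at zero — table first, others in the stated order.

table();
translate([666, 1057, 0]) stool();
translate([-506, 314, 0]) stool();
translate([565, 157, 713]) picture_frame();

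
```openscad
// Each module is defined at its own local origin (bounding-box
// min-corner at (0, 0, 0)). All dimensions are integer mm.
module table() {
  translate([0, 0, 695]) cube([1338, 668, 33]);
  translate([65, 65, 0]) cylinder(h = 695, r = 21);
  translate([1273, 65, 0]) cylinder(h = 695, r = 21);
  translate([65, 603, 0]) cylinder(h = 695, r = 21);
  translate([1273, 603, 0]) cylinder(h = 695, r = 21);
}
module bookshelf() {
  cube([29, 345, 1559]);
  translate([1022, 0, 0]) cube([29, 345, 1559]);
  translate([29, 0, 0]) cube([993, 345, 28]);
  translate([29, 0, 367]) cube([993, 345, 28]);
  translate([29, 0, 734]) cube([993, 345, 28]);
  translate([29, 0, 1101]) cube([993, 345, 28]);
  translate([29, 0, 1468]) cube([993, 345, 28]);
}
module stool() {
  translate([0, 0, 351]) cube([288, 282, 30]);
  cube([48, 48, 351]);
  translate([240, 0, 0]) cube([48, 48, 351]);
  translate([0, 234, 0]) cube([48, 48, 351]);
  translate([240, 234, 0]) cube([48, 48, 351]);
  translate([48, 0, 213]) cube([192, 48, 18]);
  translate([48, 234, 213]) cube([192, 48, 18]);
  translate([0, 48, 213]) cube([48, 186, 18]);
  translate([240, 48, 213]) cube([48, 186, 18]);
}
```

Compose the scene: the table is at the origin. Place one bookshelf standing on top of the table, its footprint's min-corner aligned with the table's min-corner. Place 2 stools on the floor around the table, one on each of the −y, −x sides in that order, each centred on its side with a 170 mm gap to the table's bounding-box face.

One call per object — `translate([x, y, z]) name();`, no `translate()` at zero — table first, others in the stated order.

table();
translate([0, 0, 728]) bookshelf();
translate([525, -452, 0]) stool();
translate([-458, 193, 0]) stool();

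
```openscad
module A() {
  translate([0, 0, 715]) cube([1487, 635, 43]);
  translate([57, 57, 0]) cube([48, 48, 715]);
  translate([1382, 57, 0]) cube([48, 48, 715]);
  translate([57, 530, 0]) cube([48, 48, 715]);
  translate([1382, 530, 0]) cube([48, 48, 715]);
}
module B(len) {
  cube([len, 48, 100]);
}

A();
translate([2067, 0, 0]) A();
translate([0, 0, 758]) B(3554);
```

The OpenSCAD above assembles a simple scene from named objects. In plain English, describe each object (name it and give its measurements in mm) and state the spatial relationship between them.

A is a table with a 1487×635 mm rectangular top, 43 mm thick, top surface at z = 758 mm, supported by four 48×48 mm square legs, each inset 57 mm from the nearest pair of top edges, running from the floor.

B is a rectangular beam 3554 mm long (x), 48 mm deep (y), 100 mm thick (z).

The beam spans the tops of two tables placed 580 mm apart, resting at z = 758 mm.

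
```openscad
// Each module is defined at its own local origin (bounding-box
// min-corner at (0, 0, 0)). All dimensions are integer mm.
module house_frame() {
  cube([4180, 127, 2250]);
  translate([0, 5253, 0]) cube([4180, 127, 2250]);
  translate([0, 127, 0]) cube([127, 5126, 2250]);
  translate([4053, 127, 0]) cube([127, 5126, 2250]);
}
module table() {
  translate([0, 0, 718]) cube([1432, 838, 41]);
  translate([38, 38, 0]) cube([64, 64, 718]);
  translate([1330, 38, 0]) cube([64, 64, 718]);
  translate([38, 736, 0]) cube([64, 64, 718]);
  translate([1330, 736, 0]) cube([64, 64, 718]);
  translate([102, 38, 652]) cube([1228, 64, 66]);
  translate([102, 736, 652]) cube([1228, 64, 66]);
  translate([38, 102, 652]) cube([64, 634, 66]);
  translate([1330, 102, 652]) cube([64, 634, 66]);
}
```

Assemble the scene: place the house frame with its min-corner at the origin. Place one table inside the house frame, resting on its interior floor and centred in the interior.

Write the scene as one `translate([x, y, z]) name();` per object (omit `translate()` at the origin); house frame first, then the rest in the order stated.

house_frame();
translate([1374, 2271, 0]) table();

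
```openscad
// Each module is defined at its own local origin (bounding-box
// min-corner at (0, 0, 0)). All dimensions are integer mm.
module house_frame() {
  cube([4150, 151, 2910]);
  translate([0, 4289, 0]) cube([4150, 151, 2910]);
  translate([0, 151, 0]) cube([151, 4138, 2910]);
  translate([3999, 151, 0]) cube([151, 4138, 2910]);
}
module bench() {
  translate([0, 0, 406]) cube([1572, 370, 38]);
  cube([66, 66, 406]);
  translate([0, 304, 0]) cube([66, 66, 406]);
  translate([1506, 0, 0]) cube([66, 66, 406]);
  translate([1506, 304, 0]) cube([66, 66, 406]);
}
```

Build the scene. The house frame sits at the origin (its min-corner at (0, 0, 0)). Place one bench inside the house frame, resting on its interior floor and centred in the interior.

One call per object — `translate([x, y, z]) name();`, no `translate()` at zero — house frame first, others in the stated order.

house_frame();
translate([1289, 2035, 0]) bench();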